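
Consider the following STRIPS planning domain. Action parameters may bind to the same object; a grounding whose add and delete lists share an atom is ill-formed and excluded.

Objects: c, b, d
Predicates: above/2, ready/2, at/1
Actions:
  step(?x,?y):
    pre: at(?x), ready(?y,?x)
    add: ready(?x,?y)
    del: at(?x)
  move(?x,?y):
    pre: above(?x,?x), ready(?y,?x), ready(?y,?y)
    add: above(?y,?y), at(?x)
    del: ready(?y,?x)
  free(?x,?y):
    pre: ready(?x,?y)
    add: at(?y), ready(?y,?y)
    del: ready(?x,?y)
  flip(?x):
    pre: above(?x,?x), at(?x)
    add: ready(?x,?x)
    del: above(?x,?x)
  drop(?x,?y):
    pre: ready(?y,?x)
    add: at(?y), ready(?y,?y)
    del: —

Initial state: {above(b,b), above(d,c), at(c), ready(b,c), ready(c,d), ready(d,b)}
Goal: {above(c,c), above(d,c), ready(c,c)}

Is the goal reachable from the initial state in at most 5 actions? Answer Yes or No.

Yes

1. step(c,b)  →  {above(b,b), above(d,c), ready(b,c), ready(c,b), ready(c,d), ready(d,b)}
2. free(b,c)  →  {above(b,b), above(d,c), at(c), ready(c,b), ready(c,c), ready(c,d), ready(d,b)}
3. move(b,c)  →  {above(b,b), above(c,c), above(d,c), at(b), at(c), ready(c,c), ready(c,d), ready(d,b)}
optimal plan length = 3; 3 ≤ 5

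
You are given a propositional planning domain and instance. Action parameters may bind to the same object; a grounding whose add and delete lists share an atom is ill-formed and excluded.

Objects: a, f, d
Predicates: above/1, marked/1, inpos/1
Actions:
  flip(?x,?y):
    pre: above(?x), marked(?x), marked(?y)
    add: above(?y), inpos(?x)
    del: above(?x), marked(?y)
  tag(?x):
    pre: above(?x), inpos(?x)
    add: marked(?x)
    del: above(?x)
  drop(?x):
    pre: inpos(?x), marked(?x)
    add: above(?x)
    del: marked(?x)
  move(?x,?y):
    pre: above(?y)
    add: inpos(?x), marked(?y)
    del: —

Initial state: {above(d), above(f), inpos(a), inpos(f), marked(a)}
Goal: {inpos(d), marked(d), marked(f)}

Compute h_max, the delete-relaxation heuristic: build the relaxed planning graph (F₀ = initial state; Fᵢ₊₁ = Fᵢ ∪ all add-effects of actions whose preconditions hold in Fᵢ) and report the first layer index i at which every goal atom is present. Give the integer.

1

F0 = init (5 atoms)
F1 = F0 ∪ {above(a), inpos(d), marked(d), marked(f)}  (9 atoms)
goal ⊆ F1  ⇒  h_max = 1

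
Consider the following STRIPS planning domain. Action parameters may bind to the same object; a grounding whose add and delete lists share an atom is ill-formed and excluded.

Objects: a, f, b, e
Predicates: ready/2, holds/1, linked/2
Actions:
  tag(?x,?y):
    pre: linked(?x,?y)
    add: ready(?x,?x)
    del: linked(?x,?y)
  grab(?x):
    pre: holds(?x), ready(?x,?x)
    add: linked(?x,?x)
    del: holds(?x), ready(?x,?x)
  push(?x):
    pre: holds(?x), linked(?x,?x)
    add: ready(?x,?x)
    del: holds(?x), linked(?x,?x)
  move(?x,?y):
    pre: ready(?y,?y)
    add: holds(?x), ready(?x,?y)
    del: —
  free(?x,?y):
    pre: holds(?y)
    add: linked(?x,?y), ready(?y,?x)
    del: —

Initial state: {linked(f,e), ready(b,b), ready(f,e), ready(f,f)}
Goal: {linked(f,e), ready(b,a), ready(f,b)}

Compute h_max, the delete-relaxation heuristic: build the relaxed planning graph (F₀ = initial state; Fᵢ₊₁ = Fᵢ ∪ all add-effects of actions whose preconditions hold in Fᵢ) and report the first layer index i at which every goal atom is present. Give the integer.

F0 = init (4 atoms)
F1 = F0 ∪ {holds(a), holds(b), holds(e), holds(f), ready(a,b), ready(a,f), ready(b,f), ready(e,b), ready(e,f), ready(f,b)}  (14 atoms)
F2 = F1 ∪ {linked(a,a), linked(a,b), linked(a,e), linked(a,f), linked(b,a), linked(b,b), linked(b,e), linked(b,f), linked(e,a), linked(e,b), linked(e,e), linked(e,f), linked(f,a), linked(f,b), linked(f,f), ready(a,a), ready(a,e), ready(b,a), ready(b,e), ready(e,a), ready(e,e), ready(f,a)}  (36 atoms)
goal ⊆ F2  ⇒  h_max = 2

2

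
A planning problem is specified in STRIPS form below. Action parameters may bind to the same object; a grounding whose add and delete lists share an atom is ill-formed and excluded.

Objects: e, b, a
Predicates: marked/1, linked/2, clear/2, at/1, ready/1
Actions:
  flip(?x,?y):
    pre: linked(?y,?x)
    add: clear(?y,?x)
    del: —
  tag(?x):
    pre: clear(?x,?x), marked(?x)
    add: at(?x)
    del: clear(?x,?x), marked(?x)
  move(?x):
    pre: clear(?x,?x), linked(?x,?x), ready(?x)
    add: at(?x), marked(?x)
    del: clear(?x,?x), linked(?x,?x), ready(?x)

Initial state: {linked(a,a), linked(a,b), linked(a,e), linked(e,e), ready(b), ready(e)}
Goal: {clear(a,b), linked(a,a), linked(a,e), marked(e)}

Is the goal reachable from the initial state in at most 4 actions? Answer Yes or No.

Yes

1. flip(e,e)  →  {clear(e,e), linked(a,a), linked(a,b), linked(a,e), linked(e,e), ready(b), ready(e)}
2. flip(b,a)  →  {clear(a,b), clear(e,e), linked(a,a), linked(a,b), linked(a,e), linked(e,e), ready(b), ready(e)}
3. move(e)  →  {at(e), clear(a,b), linked(a,a), linked(a,b), linked(a,e), marked(e), ready(b)}
optimal plan length = 3; 3 ≤ 4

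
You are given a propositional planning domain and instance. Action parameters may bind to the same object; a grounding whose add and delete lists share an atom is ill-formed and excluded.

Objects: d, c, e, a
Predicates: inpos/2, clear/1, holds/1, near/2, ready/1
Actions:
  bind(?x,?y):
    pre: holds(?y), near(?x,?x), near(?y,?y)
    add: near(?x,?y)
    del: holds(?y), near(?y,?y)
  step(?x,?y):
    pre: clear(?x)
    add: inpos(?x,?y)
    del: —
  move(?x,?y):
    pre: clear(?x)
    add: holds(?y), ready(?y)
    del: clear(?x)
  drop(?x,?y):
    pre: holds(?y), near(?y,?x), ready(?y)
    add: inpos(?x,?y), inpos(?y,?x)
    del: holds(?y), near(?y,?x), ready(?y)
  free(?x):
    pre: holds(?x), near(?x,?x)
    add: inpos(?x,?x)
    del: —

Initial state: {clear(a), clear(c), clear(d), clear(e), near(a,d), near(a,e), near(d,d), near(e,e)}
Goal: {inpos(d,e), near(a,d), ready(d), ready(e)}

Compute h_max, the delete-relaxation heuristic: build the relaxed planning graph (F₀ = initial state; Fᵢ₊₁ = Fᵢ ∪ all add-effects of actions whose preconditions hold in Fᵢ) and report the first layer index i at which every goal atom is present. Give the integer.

F0 = init (8 atoms)
F1 = F0 ∪ {holds(a), holds(c), holds(d), holds(e), inpos(a,a), inpos(a,c), inpos(a,d), inpos(a,e), inpos(c,a), inpos(c,c), inpos(c,d), inpos(c,e), inpos(d,a), inpos(d,c), inpos(d,d), inpos(d,e), inpos(e,a), inpos(e,c), inpos(e,d), inpos(e,e), ready(a), ready(c), ready(d), ready(e)}  (32 atoms)
goal ⊆ F1  ⇒  h_max = 1

1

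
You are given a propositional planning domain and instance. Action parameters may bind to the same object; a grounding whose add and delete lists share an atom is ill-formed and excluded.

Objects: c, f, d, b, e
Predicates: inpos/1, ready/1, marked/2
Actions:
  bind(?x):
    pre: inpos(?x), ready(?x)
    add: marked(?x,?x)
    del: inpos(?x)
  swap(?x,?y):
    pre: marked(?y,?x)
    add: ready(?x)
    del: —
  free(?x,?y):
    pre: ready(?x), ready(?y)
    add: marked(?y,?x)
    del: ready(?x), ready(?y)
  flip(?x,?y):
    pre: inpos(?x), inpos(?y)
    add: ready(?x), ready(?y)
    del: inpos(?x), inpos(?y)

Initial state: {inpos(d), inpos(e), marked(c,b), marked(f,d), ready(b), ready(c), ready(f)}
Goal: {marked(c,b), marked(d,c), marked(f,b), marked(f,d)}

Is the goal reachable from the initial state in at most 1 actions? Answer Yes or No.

No

1. swap(d,f)  →  {inpos(d), inpos(e), marked(c,b), marked(f,d), ready(b), ready(c), ready(d), ready(f)}
2. free(c,d)  →  {inpos(d), inpos(e), marked(c,b), marked(d,c), marked(f,d), ready(b), ready(f)}
3. free(b,f)  →  {inpos(d), inpos(e), marked(c,b), marked(d,c), marked(f,b), marked(f,d)}
optimal plan length = 3; 3 > 1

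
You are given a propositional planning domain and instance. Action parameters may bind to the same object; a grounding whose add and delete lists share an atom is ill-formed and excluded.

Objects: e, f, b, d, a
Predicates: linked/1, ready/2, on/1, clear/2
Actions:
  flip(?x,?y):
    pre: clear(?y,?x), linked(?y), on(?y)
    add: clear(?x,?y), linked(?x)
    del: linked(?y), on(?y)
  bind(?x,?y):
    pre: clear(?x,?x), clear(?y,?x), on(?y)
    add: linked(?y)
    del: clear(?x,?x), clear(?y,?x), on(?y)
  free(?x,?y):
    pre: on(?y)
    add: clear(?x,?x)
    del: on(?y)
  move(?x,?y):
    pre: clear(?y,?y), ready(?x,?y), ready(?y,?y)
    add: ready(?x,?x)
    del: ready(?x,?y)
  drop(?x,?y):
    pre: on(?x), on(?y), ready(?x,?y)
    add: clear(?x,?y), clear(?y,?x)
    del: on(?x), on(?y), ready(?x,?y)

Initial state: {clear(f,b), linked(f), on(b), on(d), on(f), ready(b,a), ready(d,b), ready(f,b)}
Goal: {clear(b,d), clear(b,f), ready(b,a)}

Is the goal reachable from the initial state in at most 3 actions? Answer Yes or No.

Yes

1. flip(b,f)  →  {clear(b,f), clear(f,b), linked(b), on(b), on(d), ready(b,a), ready(d,b), ready(f,b)}
2. drop(d,b)  →  {clear(b,d), clear(b,f), clear(d,b), clear(f,b), linked(b), ready(b,a), ready(f,b)}
optimal plan length = 2; 2 ≤ 3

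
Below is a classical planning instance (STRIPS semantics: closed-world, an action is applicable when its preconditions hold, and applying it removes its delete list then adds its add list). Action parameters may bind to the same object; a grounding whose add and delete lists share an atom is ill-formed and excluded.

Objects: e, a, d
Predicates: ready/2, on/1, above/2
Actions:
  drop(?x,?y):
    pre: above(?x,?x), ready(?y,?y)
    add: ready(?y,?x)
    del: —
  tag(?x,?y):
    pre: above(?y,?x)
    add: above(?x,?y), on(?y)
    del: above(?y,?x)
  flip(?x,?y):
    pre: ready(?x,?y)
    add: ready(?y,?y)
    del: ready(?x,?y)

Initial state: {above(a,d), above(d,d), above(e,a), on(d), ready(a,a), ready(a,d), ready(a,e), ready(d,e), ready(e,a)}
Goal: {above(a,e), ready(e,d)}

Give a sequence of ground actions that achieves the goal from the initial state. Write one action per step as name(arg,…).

1. tag(a,e)  →  {above(a,d), above(a,e), above(d,d), on(d), on(e), ready(a,a), ready(a,d), ready(a,e), ready(d,e), ready(e,a)}
2. flip(a,e)  →  {above(a,d), above(a,e), above(d,d), on(d), on(e), ready(a,a), ready(a,d), ready(d,e), ready(e,a), ready(e,e)}
3. drop(d,e)  →  {above(a,d), above(a,e), above(d,d), on(d), on(e), ready(a,a), ready(a,d), ready(d,e), ready(e,a), ready(e,d), ready(e,e)}

tag(a,e); flip(a,e); drop(d,e)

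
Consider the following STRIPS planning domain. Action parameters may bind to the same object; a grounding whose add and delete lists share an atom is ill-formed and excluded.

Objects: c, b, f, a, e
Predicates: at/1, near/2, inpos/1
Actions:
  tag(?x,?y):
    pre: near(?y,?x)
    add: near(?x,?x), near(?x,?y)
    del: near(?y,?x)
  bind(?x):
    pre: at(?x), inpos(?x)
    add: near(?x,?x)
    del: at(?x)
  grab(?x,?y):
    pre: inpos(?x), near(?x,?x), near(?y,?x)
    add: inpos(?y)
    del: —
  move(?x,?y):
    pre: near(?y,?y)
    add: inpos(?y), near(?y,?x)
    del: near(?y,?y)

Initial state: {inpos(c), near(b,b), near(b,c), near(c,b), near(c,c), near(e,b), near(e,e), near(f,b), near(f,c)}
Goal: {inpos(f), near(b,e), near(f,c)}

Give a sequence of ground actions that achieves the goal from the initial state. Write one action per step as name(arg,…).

tag(b,e); grab(c,f)

1. tag(b,e)  →  {inpos(c), near(b,b), near(b,c), near(b,e), near(c,b), near(c,c), near(e,e), near(f,b), near(f,c)}
2. grab(c,f)  →  {inpos(c), inpos(f), near(b,b), near(b,c), near(b,e), near(c,b), near(c,c), near(e,e), near(f,b), near(f,c)}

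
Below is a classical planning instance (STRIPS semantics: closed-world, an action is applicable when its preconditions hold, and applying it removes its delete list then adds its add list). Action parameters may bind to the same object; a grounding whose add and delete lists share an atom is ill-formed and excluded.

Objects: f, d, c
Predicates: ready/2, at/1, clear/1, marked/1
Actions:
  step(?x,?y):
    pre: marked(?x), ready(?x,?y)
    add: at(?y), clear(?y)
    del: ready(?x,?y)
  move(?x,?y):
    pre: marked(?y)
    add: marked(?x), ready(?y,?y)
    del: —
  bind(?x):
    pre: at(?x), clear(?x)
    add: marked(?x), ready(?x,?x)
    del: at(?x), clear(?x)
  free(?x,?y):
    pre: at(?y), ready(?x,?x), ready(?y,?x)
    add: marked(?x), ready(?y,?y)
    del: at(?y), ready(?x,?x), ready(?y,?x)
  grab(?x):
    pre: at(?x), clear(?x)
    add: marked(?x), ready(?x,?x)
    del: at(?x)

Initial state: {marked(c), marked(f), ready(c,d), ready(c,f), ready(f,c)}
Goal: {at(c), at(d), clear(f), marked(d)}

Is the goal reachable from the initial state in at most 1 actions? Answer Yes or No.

No

1. step(f,c)  →  {at(c), clear(c), marked(c), marked(f), ready(c,d), ready(c,f)}
2. step(c,f)  →  {at(c), at(f), clear(c), clear(f), marked(c), marked(f), ready(c,d)}
3. step(c,d)  →  {at(c), at(d), at(f), clear(c), clear(d), clear(f), marked(c), marked(f)}
4. move(d,f)  →  {at(c), at(d), at(f), clear(c), clear(d), clear(f), marked(c), marked(d), marked(f), ready(f,f)}
optimal plan length = 4; 4 > 1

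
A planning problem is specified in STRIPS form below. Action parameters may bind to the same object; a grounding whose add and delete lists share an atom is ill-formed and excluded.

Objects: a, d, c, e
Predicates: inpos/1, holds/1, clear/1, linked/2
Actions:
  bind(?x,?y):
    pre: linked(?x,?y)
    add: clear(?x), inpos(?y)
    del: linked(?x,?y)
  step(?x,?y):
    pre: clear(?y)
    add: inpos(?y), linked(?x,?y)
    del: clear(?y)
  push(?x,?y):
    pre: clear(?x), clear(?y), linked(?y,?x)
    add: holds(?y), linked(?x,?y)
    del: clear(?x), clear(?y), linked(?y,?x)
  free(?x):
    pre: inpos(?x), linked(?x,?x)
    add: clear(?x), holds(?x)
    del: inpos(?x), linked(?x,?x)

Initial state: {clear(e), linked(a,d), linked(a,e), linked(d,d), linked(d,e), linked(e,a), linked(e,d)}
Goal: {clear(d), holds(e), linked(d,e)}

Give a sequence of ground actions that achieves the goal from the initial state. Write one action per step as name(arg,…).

bind(a,d); bind(d,d); push(a,e)

1. bind(a,d)  →  {clear(a), clear(e), inpos(d), linked(a,e), linked(d,d), linked(d,e), linked(e,a), linked(e,d)}
2. bind(d,d)  →  {clear(a), clear(d), clear(e), inpos(d), linked(a,e), linked(d,e), linked(e,a), linked(e,d)}
3. push(a,e)  →  {clear(d), holds(e), inpos(d), linked(a,e), linked(d,e), linked(e,d)}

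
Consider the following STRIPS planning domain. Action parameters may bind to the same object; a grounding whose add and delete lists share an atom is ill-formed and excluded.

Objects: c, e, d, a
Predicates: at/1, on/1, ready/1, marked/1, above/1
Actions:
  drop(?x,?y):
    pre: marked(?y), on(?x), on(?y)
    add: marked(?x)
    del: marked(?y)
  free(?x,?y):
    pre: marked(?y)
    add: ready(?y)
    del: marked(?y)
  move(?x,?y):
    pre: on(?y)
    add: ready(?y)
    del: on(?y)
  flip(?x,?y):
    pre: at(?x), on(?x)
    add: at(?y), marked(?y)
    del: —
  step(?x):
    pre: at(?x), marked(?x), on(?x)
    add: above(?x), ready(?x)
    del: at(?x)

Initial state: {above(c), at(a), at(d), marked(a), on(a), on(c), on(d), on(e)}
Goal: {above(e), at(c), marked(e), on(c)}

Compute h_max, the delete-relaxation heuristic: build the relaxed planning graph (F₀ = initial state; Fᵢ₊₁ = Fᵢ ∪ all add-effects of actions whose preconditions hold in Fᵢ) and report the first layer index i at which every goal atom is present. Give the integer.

2

F0 = init (8 atoms)
F1 = F0 ∪ {above(a), at(c), at(e), marked(c), marked(d), marked(e), ready(a), ready(c), ready(d), ready(e)}  (18 atoms)
F2 = F1 ∪ {above(d), above(e)}  (20 atoms)
goal ⊆ F2  ⇒  h_max = 2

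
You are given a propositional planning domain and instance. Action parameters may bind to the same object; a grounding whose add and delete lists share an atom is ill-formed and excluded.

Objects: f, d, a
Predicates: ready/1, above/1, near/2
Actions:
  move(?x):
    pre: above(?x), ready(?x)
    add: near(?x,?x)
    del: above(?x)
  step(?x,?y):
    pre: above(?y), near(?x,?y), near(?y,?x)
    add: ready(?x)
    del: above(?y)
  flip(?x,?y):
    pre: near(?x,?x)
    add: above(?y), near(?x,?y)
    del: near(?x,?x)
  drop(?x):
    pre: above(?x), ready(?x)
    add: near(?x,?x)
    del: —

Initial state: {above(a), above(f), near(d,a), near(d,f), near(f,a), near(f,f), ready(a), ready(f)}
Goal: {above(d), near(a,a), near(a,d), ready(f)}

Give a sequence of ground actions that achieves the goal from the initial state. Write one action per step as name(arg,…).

1. drop(a)  →  {above(a), above(f), near(a,a), near(d,a), near(d,f), near(f,a), near(f,f), ready(a), ready(f)}
2. flip(a,d)  →  {above(a), above(d), above(f), near(a,d), near(d,a), near(d,f), near(f,a), near(f,f), ready(a), ready(f)}
3. move(a)  →  {above(d), above(f), near(a,a), near(a,d), near(d,a), near(d,f), near(f,a), near(f,f), ready(a), ready(f)}

drop(a); flip(a,d); move(a)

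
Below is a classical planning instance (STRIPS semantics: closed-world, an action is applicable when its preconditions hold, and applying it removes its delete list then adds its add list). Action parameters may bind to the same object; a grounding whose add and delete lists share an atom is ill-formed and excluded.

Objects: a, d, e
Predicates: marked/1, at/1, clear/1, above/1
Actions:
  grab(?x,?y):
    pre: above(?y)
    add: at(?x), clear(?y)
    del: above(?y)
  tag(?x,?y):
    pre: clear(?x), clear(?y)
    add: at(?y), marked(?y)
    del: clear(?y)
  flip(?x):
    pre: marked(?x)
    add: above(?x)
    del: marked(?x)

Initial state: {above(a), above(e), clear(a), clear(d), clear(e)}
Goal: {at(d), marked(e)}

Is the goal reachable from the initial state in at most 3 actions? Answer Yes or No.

Yes

1. grab(d,a)  →  {above(e), at(d), clear(a), clear(d), clear(e)}
2. tag(a,e)  →  {above(e), at(d), at(e), clear(a), clear(d), marked(e)}
optimal plan length = 2; 2 ≤ 3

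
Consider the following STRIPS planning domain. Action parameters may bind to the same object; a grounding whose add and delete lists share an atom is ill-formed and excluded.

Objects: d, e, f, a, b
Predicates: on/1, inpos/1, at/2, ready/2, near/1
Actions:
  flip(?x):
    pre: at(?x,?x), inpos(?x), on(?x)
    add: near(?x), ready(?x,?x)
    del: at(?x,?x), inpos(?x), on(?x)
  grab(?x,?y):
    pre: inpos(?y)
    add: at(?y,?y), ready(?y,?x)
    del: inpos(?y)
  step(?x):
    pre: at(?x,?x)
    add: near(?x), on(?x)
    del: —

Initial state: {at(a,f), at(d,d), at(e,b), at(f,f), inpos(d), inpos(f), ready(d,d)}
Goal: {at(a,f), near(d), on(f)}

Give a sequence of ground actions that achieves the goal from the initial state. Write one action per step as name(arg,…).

1. step(d)  →  {at(a,f), at(d,d), at(e,b), at(f,f), inpos(d), inpos(f), near(d), on(d), ready(d,d)}
2. step(f)  →  {at(a,f), at(d,d), at(e,b), at(f,f), inpos(d), inpos(f), near(d), near(f), on(d), on(f), ready(d,d)}

step(d); step(f)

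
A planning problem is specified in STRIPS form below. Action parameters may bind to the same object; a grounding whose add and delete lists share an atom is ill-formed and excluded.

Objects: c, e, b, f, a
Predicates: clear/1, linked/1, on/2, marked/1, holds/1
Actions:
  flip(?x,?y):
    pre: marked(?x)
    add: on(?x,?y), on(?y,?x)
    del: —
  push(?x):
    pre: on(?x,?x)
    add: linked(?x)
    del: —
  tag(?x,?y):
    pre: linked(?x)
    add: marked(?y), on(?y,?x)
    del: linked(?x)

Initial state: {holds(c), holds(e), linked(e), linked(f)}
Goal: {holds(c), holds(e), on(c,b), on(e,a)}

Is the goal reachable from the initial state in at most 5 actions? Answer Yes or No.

Yes

1. tag(e,c)  →  {holds(c), holds(e), linked(f), marked(c), on(c,e)}
2. flip(c,b)  →  {holds(c), holds(e), linked(f), marked(c), on(b,c), on(c,b), on(c,e)}
3. tag(f,e)  →  {holds(c), holds(e), marked(c), marked(e), on(b,c), on(c,b), on(c,e), on(e,f)}
4. flip(e,a)  →  {holds(c), holds(e), marked(c), marked(e), on(a,e), on(b,c), on(c,b), on(c,e), on(e,a), on(e,f)}
optimal plan length = 4; 4 ≤ 5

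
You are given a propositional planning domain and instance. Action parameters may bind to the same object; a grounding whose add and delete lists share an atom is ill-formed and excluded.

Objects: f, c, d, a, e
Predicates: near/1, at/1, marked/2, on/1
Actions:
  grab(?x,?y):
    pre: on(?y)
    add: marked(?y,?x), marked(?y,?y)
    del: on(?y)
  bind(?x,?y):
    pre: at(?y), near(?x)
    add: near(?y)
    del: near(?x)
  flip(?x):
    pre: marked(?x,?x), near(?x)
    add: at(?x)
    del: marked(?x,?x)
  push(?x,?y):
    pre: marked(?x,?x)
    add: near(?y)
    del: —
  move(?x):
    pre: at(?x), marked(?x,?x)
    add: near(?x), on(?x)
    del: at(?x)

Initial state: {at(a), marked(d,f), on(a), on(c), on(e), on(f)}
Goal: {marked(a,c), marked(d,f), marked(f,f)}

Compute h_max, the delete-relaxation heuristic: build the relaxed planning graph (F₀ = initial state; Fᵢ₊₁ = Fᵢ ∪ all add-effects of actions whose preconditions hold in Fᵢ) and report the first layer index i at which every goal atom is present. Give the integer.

1

F0 = init (6 atoms)
F1 = F0 ∪ {marked(a,a), marked(a,c), marked(a,d), marked(a,e), marked(a,f), marked(c,a), marked(c,c), marked(c,d), marked(c,e), marked(c,f), marked(e,a), marked(e,c), marked(e,d), marked(e,e), marked(e,f), marked(f,a), marked(f,c), marked(f,d), marked(f,e), marked(f,f)}  (26 atoms)
goal ⊆ F1  ⇒  h_max = 1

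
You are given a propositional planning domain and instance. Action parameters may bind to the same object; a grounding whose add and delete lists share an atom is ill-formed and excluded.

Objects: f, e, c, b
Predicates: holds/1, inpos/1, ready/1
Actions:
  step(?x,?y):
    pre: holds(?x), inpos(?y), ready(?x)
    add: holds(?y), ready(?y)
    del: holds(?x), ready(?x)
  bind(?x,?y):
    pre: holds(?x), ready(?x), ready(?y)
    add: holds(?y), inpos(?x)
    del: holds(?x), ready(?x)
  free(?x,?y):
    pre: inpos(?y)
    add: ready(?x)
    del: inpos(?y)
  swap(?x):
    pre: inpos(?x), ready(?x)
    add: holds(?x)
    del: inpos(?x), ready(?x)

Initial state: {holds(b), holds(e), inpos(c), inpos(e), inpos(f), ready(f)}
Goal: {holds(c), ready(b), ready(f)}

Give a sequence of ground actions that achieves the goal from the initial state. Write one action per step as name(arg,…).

free(e,f); step(e,c); free(b,e)

1. free(e,f)  →  {holds(b), holds(e), inpos(c), inpos(e), ready(e), ready(f)}
2. step(e,c)  →  {holds(b), holds(c), inpos(c), inpos(e), ready(c), ready(f)}
3. free(b,e)  →  {holds(b), holds(c), inpos(c), ready(b), ready(c), ready(f)}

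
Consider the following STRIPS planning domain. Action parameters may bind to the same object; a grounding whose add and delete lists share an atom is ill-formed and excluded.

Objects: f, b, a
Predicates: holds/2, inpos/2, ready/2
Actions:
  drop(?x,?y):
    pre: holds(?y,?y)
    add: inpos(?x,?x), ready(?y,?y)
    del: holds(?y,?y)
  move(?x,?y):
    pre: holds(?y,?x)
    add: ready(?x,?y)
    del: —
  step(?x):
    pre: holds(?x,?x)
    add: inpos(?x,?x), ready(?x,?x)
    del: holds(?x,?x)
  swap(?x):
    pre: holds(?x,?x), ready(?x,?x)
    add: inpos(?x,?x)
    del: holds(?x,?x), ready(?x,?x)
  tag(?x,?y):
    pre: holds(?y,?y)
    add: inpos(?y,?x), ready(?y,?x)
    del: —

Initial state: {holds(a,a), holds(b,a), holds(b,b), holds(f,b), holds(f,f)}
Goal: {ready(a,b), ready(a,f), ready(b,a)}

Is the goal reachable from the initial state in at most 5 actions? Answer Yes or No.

1. move(a,b)  →  {holds(a,a), holds(b,a), holds(b,b), holds(f,b), holds(f,f), ready(a,b)}
2. tag(f,a)  →  {holds(a,a), holds(b,a), holds(b,b), holds(f,b), holds(f,f), inpos(a,f), ready(a,b), ready(a,f)}
3. tag(a,b)  →  {holds(a,a), holds(b,a), holds(b,b), holds(f,b), holds(f,f), inpos(a,f), inpos(b,a), ready(a,b), ready(a,f), ready(b,a)}
optimal plan length = 3; 3 ≤ 5

Yes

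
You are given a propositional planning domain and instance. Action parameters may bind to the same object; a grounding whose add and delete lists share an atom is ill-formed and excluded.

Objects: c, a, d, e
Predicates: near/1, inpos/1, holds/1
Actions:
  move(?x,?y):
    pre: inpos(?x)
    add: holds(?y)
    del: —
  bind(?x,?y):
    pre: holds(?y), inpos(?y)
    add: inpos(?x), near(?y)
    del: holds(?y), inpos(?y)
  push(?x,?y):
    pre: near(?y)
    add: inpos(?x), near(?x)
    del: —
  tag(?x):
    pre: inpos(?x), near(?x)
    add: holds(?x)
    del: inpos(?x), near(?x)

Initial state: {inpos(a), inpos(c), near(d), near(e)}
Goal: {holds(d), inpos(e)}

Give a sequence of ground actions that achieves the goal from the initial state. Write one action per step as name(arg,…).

move(c,d); push(e,d)

1. move(c,d)  →  {holds(d), inpos(a), inpos(c), near(d), near(e)}
2. push(e,d)  →  {holds(d), inpos(a), inpos(c), inpos(e), near(d), near(e)}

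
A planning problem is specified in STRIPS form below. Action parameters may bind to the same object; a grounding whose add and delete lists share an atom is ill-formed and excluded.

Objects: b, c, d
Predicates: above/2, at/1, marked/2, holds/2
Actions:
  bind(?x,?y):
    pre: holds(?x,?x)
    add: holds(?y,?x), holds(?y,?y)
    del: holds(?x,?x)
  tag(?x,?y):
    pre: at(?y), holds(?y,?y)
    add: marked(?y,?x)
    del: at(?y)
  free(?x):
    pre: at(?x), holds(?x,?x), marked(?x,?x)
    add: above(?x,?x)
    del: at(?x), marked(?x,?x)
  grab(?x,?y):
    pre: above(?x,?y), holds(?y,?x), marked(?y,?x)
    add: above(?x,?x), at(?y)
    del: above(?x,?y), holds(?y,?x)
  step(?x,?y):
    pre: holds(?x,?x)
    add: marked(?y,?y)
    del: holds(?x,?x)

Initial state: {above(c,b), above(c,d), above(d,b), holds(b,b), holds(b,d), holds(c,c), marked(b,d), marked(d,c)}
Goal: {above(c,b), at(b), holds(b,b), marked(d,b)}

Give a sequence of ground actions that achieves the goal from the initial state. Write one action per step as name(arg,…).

bind(c,d); grab(c,d); tag(b,d); grab(d,b)

1. bind(c,d)  →  {above(c,b), above(c,d), above(d,b), holds(b,b), holds(b,d), holds(d,c), holds(d,d), marked(b,d), marked(d,c)}
2. grab(c,d)  →  {above(c,b), above(c,c), above(d,b), at(d), holds(b,b), holds(b,d), holds(d,d), marked(b,d), marked(d,c)}
3. tag(b,d)  →  {above(c,b), above(c,c), above(d,b), holds(b,b), holds(b,d), holds(d,d), marked(b,d), marked(d,b), marked(d,c)}
4. grab(d,b)  →  {above(c,b), above(c,c), above(d,d), at(b), holds(b,b), holds(d,d), marked(b,d), marked(d,b), marked(d,c)}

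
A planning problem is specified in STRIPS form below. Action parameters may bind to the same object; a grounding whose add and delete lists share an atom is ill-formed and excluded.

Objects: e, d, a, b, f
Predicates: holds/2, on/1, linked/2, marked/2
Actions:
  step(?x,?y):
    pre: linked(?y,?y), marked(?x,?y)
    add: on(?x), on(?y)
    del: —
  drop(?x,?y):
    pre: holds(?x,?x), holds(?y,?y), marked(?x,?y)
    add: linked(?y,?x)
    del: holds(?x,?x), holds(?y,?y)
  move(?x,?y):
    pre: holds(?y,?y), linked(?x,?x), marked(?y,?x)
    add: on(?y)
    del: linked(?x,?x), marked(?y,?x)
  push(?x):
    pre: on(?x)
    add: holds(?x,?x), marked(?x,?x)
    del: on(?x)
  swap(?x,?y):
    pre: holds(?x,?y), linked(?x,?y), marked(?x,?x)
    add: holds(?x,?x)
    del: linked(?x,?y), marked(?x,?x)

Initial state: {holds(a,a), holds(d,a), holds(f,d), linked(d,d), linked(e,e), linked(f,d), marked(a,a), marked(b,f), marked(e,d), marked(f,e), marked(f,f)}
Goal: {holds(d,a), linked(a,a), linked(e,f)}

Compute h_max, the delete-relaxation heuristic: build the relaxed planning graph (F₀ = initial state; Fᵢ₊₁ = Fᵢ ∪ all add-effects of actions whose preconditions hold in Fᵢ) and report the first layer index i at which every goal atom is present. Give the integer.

3

F0 = init (11 atoms)
F1 = F0 ∪ {holds(f,f), linked(a,a), on(d), on(e), on(f)}  (16 atoms)
F2 = F1 ∪ {holds(d,d), holds(e,e), linked(f,f), marked(d,d), marked(e,e), on(a)}  (22 atoms)
F3 = F2 ∪ {linked(d,e), linked(e,f), on(b)}  (25 atoms)
goal ⊆ F3  ⇒  h_max = 3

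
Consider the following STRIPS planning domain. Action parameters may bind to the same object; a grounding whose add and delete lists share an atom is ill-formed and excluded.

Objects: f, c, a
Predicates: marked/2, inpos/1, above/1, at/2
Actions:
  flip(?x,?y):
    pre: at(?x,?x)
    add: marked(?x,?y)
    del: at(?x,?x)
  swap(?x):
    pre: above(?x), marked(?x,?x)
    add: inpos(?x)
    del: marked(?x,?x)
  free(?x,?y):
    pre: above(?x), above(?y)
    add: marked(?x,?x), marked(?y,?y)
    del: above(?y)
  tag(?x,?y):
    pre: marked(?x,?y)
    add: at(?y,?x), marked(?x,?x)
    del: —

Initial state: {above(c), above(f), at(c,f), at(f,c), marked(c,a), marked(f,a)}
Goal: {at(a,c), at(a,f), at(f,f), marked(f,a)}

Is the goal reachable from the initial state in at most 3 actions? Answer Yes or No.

1. tag(f,a)  →  {above(c), above(f), at(a,f), at(c,f), at(f,c), marked(c,a), marked(f,a), marked(f,f)}
2. tag(f,f)  →  {above(c), above(f), at(a,f), at(c,f), at(f,c), at(f,f), marked(c,a), marked(f,a), marked(f,f)}
3. tag(c,a)  →  {above(c), above(f), at(a,c), at(a,f), at(c,f), at(f,c), at(f,f), marked(c,a), marked(c,c), marked(f,a), marked(f,f)}
optimal plan length = 3; 3 ≤ 3

Yes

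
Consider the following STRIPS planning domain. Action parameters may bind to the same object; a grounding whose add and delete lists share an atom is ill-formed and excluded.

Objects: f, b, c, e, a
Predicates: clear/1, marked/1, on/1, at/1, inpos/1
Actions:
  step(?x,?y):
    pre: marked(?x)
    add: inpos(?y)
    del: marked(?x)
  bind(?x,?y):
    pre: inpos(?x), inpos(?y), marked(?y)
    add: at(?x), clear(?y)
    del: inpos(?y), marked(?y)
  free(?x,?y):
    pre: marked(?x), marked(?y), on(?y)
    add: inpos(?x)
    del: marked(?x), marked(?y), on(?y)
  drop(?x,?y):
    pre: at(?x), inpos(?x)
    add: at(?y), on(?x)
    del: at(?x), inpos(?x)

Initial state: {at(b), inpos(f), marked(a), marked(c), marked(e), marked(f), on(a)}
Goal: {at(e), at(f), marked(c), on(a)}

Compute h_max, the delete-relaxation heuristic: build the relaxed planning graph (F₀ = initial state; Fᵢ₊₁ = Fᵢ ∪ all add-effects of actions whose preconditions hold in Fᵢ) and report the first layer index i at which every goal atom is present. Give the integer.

2

F0 = init (7 atoms)
F1 = F0 ∪ {at(f), clear(f), inpos(a), inpos(b), inpos(c), inpos(e)}  (13 atoms)
F2 = F1 ∪ {at(a), at(c), at(e), clear(a), clear(c), clear(e), on(b), on(f)}  (21 atoms)
goal ⊆ F2  ⇒  h_max = 2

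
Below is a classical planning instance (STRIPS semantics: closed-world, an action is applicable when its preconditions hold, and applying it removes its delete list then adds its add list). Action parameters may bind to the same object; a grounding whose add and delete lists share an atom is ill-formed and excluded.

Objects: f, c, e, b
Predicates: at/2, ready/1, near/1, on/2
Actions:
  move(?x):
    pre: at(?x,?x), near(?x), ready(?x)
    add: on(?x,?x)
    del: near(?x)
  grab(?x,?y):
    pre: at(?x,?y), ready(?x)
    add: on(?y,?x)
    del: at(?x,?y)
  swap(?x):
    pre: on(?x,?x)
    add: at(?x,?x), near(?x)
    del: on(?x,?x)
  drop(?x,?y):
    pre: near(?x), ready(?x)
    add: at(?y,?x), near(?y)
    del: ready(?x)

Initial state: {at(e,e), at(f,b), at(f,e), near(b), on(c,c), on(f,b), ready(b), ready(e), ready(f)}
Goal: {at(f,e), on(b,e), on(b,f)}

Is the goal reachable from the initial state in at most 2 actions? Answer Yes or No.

1. grab(f,b)  →  {at(e,e), at(f,e), near(b), on(b,f), on(c,c), on(f,b), ready(b), ready(e), ready(f)}
2. drop(b,e)  →  {at(e,b), at(e,e), at(f,e), near(b), near(e), on(b,f), on(c,c), on(f,b), ready(e), ready(f)}
3. grab(e,b)  →  {at(e,e), at(f,e), near(b), near(e), on(b,e), on(b,f), on(c,c), on(f,b), ready(e), ready(f)}
optimal plan length = 3; 3 > 2

No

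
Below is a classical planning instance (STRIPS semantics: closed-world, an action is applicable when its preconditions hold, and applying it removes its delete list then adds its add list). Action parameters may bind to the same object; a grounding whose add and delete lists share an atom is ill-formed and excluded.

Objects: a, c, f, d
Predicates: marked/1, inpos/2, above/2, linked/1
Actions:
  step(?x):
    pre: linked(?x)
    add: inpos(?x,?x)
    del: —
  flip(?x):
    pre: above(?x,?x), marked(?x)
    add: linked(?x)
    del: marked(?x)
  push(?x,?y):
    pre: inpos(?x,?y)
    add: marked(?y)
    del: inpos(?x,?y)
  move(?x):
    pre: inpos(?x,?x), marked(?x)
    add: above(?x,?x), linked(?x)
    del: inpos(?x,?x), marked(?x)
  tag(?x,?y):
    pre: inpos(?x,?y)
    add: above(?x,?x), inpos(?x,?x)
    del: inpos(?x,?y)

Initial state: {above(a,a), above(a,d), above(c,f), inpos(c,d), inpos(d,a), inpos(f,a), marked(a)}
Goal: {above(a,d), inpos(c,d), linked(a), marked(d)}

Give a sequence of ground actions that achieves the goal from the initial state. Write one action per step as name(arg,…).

flip(a); tag(d,a); push(d,d)

1. flip(a)  →  {above(a,a), above(a,d), above(c,f), inpos(c,d), inpos(d,a), inpos(f,a), linked(a)}
2. tag(d,a)  →  {above(a,a), above(a,d), above(c,f), above(d,d), inpos(c,d), inpos(d,d), inpos(f,a), linked(a)}
3. push(d,d)  →  {above(a,a), above(a,d), above(c,f), above(d,d), inpos(c,d), inpos(f,a), linked(a), marked(d)}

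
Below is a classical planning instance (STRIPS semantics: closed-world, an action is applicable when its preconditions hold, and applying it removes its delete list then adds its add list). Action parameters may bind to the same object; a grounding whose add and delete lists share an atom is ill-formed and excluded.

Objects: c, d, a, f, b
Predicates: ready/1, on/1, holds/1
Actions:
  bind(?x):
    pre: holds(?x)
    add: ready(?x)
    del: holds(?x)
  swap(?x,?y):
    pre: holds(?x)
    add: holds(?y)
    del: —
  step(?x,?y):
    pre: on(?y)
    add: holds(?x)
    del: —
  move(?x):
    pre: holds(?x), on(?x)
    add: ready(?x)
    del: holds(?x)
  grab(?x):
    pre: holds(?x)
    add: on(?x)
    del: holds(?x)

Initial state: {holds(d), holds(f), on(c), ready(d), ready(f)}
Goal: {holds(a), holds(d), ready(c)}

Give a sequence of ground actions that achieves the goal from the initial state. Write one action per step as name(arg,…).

1. swap(d,c)  →  {holds(c), holds(d), holds(f), on(c), ready(d), ready(f)}
2. bind(c)  →  {holds(d), holds(f), on(c), ready(c), ready(d), ready(f)}
3. swap(d,a)  →  {holds(a), holds(d), holds(f), on(c), ready(c), ready(d), ready(f)}

swap(d,c); bind(c); swap(d,a)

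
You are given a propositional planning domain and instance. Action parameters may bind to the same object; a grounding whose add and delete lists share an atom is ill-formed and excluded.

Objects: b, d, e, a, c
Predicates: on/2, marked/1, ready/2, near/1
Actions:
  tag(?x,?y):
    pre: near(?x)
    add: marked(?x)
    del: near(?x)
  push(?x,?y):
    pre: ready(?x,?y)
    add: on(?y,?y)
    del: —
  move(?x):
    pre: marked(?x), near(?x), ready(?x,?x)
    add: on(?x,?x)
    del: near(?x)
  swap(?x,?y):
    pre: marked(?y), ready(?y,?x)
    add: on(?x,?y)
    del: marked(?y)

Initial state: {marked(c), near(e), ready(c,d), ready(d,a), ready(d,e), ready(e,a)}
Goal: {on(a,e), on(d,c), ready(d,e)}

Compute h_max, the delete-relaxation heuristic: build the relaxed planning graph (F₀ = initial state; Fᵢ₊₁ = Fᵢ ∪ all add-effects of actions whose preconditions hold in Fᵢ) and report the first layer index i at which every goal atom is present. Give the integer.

F0 = init (6 atoms)
F1 = F0 ∪ {marked(e), on(a,a), on(d,c), on(d,d), on(e,e)}  (11 atoms)
F2 = F1 ∪ {on(a,e)}  (12 atoms)
goal ⊆ F2  ⇒  h_max = 2

2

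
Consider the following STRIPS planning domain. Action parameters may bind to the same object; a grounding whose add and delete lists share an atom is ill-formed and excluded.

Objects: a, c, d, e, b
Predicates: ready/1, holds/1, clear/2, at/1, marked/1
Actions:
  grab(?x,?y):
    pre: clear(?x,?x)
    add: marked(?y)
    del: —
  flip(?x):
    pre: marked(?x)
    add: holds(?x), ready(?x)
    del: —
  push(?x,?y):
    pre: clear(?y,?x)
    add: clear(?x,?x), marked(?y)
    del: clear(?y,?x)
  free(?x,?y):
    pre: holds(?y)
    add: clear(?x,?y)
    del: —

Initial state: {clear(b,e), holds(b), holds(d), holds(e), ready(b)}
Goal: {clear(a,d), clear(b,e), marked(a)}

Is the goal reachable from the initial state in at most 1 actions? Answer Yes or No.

No

1. free(a,d)  →  {clear(a,d), clear(b,e), holds(b), holds(d), holds(e), ready(b)}
2. push(d,a)  →  {clear(b,e), clear(d,d), holds(b), holds(d), holds(e), marked(a), ready(b)}
3. free(a,d)  →  {clear(a,d), clear(b,e), clear(d,d), holds(b), holds(d), holds(e), marked(a), ready(b)}
optimal plan length = 3; 3 > 1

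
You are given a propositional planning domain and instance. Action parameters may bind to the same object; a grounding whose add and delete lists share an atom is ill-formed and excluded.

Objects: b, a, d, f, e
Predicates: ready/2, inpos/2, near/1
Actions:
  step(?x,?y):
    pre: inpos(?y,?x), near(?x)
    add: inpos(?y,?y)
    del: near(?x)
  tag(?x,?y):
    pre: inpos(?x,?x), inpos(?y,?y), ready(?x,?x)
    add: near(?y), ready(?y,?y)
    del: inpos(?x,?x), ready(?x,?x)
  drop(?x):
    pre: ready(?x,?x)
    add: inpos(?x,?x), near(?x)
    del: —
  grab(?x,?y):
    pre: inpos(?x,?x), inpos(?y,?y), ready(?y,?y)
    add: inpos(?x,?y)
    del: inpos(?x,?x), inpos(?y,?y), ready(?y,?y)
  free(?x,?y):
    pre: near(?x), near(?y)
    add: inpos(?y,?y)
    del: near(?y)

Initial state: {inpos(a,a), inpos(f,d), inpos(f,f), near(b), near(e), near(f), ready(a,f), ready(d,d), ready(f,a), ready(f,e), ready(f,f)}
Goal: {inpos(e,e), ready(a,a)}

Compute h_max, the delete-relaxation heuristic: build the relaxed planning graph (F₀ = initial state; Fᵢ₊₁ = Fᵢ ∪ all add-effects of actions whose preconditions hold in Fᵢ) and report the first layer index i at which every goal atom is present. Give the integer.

1

F0 = init (11 atoms)
F1 = F0 ∪ {inpos(a,f), inpos(b,b), inpos(d,d), inpos(e,e), near(a), near(d), ready(a,a)}  (18 atoms)
goal ⊆ F1  ⇒  h_max = 1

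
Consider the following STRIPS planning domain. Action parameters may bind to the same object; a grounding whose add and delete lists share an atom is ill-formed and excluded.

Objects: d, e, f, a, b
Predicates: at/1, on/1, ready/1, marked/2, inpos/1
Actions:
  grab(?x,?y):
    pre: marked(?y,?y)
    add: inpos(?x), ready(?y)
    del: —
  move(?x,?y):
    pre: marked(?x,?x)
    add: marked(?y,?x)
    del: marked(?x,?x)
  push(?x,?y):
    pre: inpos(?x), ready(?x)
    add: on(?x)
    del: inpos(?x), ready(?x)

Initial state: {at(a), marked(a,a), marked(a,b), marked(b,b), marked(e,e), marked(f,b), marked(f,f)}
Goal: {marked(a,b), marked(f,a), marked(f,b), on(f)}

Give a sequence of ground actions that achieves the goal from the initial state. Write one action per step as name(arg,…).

1. grab(f,f)  →  {at(a), inpos(f), marked(a,a), marked(a,b), marked(b,b), marked(e,e), marked(f,b), marked(f,f), ready(f)}
2. move(a,f)  →  {at(a), inpos(f), marked(a,b), marked(b,b), marked(e,e), marked(f,a), marked(f,b), marked(f,f), ready(f)}
3. push(f,d)  →  {at(a), marked(a,b), marked(b,b), marked(e,e), marked(f,a), marked(f,b), marked(f,f), on(f)}

grab(f,f); move(a,f); push(f,d)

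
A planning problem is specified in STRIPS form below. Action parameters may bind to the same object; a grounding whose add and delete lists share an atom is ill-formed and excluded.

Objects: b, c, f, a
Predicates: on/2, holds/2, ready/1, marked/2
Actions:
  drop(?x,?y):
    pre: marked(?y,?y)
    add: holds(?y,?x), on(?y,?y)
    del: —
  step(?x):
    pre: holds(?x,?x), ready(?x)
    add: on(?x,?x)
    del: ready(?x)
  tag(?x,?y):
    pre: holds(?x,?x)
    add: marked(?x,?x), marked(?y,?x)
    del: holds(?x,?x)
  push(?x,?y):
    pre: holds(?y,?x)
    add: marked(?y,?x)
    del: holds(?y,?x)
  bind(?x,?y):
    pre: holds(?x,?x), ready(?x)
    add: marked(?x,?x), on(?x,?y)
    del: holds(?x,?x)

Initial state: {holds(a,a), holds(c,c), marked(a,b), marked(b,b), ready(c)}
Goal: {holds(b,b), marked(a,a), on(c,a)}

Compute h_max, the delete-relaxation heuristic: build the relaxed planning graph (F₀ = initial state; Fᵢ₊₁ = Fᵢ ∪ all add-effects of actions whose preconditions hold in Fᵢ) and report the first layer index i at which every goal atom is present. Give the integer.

1

F0 = init (5 atoms)
F1 = F0 ∪ {holds(b,a), holds(b,b), holds(b,c), holds(b,f), marked(a,a), marked(a,c), marked(b,a), marked(b,c), marked(c,a), marked(c,c), marked(f,a), marked(f,c), on(b,b), on(c,a), on(c,b), on(c,c), on(c,f)}  (22 atoms)
goal ⊆ F1  ⇒  h_max = 1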